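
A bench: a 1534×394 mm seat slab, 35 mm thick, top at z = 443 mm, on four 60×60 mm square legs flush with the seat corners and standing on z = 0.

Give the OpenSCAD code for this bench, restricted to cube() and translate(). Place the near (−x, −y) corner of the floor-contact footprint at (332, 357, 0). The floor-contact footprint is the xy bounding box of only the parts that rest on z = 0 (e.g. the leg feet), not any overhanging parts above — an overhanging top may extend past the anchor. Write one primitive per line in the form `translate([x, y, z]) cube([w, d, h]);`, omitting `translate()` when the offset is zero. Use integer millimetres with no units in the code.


translate([332, 357, 408]) cube([1534, 394, 35]);
translate([332, 357, 0]) cube([60, 60, 408]);
translate([332, 691, 0]) cube([60, 60, 408]);
translate([1806, 357, 0]) cube([60, 60, 408]);
translate([1806, 691, 0]) cube([60, 60, 408]);


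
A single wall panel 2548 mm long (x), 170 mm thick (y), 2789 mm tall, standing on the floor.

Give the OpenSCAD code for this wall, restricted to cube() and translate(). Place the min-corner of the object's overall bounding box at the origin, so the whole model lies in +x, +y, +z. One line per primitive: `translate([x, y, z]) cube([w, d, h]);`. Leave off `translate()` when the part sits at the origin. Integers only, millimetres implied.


cube([2548, 170, 2789]);


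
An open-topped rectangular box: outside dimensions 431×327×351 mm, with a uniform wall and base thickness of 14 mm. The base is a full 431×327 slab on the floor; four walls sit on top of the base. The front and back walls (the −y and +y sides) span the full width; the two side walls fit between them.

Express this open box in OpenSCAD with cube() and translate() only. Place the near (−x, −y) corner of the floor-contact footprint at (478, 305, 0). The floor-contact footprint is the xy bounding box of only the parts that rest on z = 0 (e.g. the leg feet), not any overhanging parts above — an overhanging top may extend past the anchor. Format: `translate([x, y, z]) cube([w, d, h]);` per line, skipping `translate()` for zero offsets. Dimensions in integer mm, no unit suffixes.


translate([478, 305, 0]) cube([431, 327, 14]);
translate([478, 305, 14]) cube([431, 14, 337]);
translate([478, 618, 14]) cube([431, 14, 337]);
translate([478, 319, 14]) cube([14, 299, 337]);
translate([895, 319, 14]) cube([14, 299, 337]);


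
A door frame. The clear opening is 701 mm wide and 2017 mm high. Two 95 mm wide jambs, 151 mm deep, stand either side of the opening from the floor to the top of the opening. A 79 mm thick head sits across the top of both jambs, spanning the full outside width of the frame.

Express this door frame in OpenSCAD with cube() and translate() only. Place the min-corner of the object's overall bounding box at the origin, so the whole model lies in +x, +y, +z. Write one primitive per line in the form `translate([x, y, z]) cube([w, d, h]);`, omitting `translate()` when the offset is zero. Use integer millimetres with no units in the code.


cube([95, 151, 2017]);
translate([796, 0, 0]) cube([95, 151, 2017]);
translate([0, 0, 2017]) cube([891, 151, 79]);


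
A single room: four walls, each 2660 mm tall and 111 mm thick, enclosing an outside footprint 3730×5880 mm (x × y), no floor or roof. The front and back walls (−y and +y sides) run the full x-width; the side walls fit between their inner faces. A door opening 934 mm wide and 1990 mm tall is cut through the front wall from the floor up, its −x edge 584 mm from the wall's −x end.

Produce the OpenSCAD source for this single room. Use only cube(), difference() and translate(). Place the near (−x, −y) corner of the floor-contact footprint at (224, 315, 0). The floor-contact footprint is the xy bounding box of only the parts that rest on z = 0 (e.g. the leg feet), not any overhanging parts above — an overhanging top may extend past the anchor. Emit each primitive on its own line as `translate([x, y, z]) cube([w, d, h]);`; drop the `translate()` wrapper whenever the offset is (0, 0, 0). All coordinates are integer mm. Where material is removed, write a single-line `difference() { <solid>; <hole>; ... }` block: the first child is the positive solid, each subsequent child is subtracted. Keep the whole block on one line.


difference() { translate([224, 315, 0]) cube([3730, 111, 2660]); translate([808, 315, 0]) cube([934, 111, 1990]); }
translate([224, 6084, 0]) cube([3730, 111, 2660]);
translate([224, 426, 0]) cube([111, 5658, 2660]);
translate([3843, 426, 0]) cube([111, 5658, 2660]);


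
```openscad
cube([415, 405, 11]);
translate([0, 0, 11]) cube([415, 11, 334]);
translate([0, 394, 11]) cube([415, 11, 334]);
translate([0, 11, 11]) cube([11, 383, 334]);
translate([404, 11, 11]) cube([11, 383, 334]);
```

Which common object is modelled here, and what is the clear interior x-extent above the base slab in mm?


An open box. The internal width is 393 mm.

A 415×405 base slab with four walls standing on it — an open box. The base is 415 mm wide and the walls are 11 mm thick, so the internal width is 415 − 2 × 11 = 393 mm.


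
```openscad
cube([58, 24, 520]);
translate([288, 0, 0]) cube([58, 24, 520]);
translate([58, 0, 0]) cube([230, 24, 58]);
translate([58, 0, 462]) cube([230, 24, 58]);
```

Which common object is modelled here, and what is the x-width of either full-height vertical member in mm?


A picture frame. The border width is 58 mm.

Four thin pieces enclosing a rectangular opening — a picture frame. The two full-height stiles are 520 mm tall; the top rail sits at z = 462 and is 58 mm tall, so the border above the opening is 520 − 462 = 58 mm, matching the stile x-width.


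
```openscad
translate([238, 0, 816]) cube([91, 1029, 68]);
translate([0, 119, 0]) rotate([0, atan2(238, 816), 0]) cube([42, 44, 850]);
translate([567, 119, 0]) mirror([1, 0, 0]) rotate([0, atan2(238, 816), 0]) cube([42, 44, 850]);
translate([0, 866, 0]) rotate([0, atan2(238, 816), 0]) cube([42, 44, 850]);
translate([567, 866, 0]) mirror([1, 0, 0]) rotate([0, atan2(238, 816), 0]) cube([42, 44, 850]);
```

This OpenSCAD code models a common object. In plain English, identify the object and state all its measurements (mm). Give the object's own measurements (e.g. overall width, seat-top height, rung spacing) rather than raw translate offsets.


A sawhorse. A 91×1029×68 mm beam (x, y, z) sits on two A-frame leg pairs. Each pair is two raked legs of 42×44 mm section (44 mm along y) splaying symmetrically in x. Each leg rises 816 mm vertically over 238 mm of horizontal reach and is 850 mm long along its own axis. Every leg's outer bottom edge rests on the floor and its outer top edge meets a bottom edge of the beam — the left legs (tilting toward +x) meet the beam's −x bottom edge, the right legs (their mirror images, tilting toward −x) meet its +x bottom edge — so the leg tops tuck under the beam, the beam's underside is 816 mm above the floor, and the feet are 567 mm apart outside-to-outside with the beam centred between them. The two leg pairs are set in 119 mm from either end of the beam.


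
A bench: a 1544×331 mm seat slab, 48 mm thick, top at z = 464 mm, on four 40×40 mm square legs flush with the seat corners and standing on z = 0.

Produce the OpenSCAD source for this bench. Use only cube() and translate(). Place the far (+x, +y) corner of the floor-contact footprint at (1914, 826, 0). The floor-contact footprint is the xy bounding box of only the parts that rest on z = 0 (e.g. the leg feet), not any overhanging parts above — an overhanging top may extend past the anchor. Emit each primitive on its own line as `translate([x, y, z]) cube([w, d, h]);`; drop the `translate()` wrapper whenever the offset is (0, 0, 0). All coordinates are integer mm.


translate([370, 495, 416]) cube([1544, 331, 48]);
translate([370, 495, 0]) cube([40, 40, 416]);
translate([370, 786, 0]) cube([40, 40, 416]);
translate([1874, 495, 0]) cube([40, 40, 416]);
translate([1874, 786, 0]) cube([40, 40, 416]);


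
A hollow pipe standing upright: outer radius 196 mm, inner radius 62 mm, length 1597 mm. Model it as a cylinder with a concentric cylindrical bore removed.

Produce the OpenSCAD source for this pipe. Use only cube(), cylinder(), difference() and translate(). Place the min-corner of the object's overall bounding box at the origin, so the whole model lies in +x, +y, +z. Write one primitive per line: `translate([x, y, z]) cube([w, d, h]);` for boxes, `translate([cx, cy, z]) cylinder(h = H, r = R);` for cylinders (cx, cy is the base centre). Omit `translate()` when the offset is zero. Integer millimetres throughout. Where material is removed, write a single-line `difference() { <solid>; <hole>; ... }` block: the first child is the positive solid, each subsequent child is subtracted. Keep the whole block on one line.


difference() { translate([196, 196, 0]) cylinder(h = 1597, r = 196); translate([196, 196, 0]) cylinder(h = 1597, r = 62); }


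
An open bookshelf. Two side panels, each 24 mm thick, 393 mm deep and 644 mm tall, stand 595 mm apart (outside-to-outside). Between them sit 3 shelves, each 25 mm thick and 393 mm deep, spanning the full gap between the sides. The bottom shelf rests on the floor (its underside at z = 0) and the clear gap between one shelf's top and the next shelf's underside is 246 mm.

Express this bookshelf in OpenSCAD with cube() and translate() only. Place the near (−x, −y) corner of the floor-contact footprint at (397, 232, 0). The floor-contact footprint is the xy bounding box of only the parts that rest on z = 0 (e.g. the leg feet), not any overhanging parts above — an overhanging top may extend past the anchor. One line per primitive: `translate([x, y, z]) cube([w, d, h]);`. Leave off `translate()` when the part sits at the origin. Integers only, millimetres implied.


translate([397, 232, 0]) cube([24, 393, 644]);
translate([968, 232, 0]) cube([24, 393, 644]);
translate([421, 232, 0]) cube([547, 393, 25]);
translate([421, 232, 271]) cube([547, 393, 25]);
translate([421, 232, 542]) cube([547, 393, 25]);


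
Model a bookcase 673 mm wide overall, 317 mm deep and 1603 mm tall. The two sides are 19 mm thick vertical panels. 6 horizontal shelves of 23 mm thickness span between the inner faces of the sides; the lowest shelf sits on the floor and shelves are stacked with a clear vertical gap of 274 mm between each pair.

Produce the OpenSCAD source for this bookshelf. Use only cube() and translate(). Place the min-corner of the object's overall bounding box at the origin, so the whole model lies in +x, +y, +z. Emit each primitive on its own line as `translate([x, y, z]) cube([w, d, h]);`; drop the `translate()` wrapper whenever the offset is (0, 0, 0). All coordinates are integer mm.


cube([19, 317, 1603]);
translate([654, 0, 0]) cube([19, 317, 1603]);
translate([19, 0, 0]) cube([635, 317, 23]);
translate([19, 0, 297]) cube([635, 317, 23]);
translate([19, 0, 594]) cube([635, 317, 23]);
translate([19, 0, 891]) cube([635, 317, 23]);
translate([19, 0, 1188]) cube([635, 317, 23]);
translate([19, 0, 1485]) cube([635, 317, 23]);


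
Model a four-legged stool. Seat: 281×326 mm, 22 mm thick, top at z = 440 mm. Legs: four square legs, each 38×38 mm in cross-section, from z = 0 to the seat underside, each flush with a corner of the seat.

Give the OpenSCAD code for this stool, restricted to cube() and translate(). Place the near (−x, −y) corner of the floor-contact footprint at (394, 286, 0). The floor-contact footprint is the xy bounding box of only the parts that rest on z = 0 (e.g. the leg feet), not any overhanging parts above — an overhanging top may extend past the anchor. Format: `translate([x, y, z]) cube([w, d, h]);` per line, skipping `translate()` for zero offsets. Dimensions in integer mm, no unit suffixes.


translate([394, 286, 418]) cube([281, 326, 22]);
translate([394, 286, 0]) cube([38, 38, 418]);
translate([637, 286, 0]) cube([38, 38, 418]);
translate([394, 574, 0]) cube([38, 38, 418]);
translate([637, 574, 0]) cube([38, 38, 418]);


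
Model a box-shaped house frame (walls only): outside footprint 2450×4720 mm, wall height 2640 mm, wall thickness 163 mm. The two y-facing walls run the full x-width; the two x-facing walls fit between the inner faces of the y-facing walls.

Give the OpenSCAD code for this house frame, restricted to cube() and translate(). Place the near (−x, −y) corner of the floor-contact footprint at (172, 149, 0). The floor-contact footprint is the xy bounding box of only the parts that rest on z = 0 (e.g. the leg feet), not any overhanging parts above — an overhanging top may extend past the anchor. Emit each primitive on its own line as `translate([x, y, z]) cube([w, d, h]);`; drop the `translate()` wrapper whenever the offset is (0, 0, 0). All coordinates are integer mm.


translate([172, 149, 0]) cube([2450, 163, 2640]);
translate([172, 4706, 0]) cube([2450, 163, 2640]);
translate([172, 312, 0]) cube([163, 4394, 2640]);
translate([2459, 312, 0]) cube([163, 4394, 2640]);


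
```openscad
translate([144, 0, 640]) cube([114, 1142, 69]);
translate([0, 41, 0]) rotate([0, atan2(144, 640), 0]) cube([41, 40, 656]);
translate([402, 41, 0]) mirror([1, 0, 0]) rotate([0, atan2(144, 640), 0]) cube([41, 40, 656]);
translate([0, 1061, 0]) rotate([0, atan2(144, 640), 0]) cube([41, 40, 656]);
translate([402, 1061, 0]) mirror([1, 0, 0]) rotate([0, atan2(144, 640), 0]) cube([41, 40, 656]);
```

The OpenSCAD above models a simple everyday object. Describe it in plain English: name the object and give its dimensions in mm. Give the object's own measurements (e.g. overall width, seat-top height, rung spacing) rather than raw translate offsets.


A sawhorse. A 114×1142×69 mm beam (x, y, z) sits on two A-frame leg pairs. Each pair is two raked legs of 41×40 mm section (40 mm along y) splaying symmetrically in x. Each leg rises 640 mm vertically over 144 mm of horizontal reach and is 656 mm long along its own axis. Every leg's outer bottom edge rests on the floor and its outer top edge meets a bottom edge of the beam — the left legs (tilting toward +x) meet the beam's −x bottom edge, the right legs (their mirror images, tilting toward −x) meet its +x bottom edge — so the leg tops tuck under the beam, the beam's underside is 640 mm above the floor, and the feet are 402 mm apart outside-to-outside with the beam centred between them. The two leg pairs are set in 41 mm from either end of the beam.


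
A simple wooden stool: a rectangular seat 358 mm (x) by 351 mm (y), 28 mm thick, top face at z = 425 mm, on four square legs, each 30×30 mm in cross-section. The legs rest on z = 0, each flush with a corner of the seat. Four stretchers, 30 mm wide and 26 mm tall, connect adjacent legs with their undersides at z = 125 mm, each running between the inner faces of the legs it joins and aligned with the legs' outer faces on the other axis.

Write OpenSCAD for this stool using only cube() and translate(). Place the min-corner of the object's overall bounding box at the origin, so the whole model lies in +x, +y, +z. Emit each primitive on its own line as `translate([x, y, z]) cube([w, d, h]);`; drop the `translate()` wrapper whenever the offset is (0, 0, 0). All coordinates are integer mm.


// leg_h = 425 - 28 = 397
// stretcher span = 358 - 2*30 = 298
translate([0, 0, 397]) cube([358, 351, 28]);
cube([30, 30, 397]);
translate([328, 0, 0]) cube([30, 30, 397]);
translate([0, 321, 0]) cube([30, 30, 397]);
translate([328, 321, 0]) cube([30, 30, 397]);
translate([30, 0, 125]) cube([298, 30, 26]);
translate([30, 321, 125]) cube([298, 30, 26]);
translate([0, 30, 125]) cube([30, 291, 26]);
translate([328, 30, 125]) cube([30, 291, 26]);


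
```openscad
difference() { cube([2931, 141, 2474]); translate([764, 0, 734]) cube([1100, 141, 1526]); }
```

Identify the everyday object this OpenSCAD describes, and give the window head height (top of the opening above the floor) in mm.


A wall with a window opening. The window head height is 2260 mm.

A wall with a rectangular opening subtracted — a window. Sill at z = 734, opening 1526 mm tall, so the head is at 734 + 1526 = 2260 mm.


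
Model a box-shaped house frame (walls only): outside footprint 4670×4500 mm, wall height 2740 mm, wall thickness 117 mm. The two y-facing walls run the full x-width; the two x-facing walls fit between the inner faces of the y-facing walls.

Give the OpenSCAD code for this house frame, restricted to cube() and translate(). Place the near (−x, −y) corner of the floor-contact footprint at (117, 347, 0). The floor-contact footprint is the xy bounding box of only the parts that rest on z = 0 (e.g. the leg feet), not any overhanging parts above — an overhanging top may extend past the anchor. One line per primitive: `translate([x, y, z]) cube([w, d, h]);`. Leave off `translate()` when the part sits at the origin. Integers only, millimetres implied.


translate([117, 347, 0]) cube([4670, 117, 2740]);
translate([117, 4730, 0]) cube([4670, 117, 2740]);
translate([117, 464, 0]) cube([117, 4266, 2740]);
translate([4670, 464, 0]) cube([117, 4266, 2740]);


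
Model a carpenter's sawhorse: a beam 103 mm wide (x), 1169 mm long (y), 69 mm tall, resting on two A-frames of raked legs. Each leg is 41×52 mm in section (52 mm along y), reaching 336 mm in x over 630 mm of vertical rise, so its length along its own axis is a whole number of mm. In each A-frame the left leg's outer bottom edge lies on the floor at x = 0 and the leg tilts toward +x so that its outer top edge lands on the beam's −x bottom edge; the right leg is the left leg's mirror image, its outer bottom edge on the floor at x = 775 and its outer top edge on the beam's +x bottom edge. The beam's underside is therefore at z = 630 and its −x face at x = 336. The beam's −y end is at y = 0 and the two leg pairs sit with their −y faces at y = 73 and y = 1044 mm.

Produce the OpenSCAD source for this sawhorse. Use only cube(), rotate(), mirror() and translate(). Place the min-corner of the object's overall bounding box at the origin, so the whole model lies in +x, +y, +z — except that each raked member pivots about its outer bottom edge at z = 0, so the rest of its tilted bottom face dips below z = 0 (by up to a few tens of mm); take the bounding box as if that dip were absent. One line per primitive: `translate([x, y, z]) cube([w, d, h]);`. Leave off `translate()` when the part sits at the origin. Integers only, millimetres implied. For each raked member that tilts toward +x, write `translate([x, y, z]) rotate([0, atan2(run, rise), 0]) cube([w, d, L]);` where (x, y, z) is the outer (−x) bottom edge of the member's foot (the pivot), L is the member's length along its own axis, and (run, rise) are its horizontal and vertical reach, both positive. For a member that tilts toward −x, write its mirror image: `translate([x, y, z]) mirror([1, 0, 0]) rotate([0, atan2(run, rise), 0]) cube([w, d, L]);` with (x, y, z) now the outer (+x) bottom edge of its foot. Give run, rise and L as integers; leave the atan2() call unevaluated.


translate([336, 0, 630]) cube([103, 1169, 69]);
translate([0, 73, 0]) rotate([0, atan2(336, 630), 0]) cube([41, 52, 714]);
translate([775, 73, 0]) mirror([1, 0, 0]) rotate([0, atan2(336, 630), 0]) cube([41, 52, 714]);
translate([0, 1044, 0]) rotate([0, atan2(336, 630), 0]) cube([41, 52, 714]);
translate([775, 1044, 0]) mirror([1, 0, 0]) rotate([0, atan2(336, 630), 0]) cube([41, 52, 714]);


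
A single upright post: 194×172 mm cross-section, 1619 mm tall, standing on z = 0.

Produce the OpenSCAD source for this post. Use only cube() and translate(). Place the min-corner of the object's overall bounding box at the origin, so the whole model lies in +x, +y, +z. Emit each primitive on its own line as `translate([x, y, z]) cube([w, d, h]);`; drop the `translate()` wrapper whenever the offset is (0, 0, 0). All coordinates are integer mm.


cube([194, 172, 1619]);


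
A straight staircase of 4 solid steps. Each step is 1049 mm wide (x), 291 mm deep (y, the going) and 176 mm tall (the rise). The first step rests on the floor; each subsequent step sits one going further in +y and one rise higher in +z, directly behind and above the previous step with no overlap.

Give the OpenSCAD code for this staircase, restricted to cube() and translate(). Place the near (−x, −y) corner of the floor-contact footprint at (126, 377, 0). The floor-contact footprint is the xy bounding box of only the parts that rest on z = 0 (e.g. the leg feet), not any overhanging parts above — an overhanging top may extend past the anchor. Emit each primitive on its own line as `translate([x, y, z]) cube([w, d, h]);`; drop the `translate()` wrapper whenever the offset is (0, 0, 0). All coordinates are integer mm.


translate([126, 377, 0]) cube([1049, 291, 176]);
translate([126, 668, 176]) cube([1049, 291, 176]);
translate([126, 959, 352]) cube([1049, 291, 176]);
translate([126, 1250, 528]) cube([1049, 291, 176]);


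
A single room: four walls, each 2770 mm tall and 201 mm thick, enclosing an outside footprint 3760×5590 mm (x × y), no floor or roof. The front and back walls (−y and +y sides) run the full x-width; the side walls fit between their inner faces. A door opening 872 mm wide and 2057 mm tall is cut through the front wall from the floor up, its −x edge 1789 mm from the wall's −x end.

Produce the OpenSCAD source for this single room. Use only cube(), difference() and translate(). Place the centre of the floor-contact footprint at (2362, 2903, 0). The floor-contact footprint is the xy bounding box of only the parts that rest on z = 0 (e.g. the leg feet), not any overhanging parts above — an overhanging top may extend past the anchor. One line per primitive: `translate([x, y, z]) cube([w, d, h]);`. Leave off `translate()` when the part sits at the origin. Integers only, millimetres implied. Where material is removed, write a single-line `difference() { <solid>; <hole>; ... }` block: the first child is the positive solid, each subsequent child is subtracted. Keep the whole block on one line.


difference() { translate([482, 108, 0]) cube([3760, 201, 2770]); translate([2271, 108, 0]) cube([872, 201, 2057]); }
translate([482, 5497, 0]) cube([3760, 201, 2770]);
translate([482, 309, 0]) cube([201, 5188, 2770]);
translate([4041, 309, 0]) cube([201, 5188, 2770]);


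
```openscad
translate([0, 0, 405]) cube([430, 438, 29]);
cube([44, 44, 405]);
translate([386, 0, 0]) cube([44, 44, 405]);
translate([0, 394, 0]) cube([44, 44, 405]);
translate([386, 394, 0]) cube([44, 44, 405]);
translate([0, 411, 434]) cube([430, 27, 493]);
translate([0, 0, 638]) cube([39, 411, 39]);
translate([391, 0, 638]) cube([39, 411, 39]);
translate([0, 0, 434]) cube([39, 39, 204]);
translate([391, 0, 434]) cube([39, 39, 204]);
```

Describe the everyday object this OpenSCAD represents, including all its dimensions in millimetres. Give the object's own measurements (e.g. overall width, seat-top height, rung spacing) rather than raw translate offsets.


A chair. The seat is a 430×438×29 mm slab with its top at z = 434 mm, on four 44×44 mm corner legs (flush with the seat edges, standing on z = 0). A flat backrest 27 mm thick, 493 mm tall, spans the full seat width and rises from the seat top along its +y edge, rear face flush with the rear of the seat. Two armrests of 39×39 mm section run along each side from the seat's front edge to the front of the backrest, top faces 243 mm above the seat top and outer faces flush with the seat's x-edges; a 39×39 mm post under the front of each armrest stands on the seat at the front corner.


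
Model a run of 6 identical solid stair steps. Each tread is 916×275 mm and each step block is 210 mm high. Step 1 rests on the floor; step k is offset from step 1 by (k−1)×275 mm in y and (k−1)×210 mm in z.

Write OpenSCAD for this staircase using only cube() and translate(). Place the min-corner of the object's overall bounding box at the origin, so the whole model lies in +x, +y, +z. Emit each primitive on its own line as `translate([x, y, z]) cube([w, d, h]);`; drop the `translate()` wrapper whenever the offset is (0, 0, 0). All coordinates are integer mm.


cube([916, 275, 210]);
translate([0, 275, 210]) cube([916, 275, 210]);
translate([0, 550, 420]) cube([916, 275, 210]);
translate([0, 825, 630]) cube([916, 275, 210]);
translate([0, 1100, 840]) cube([916, 275, 210]);
translate([0, 1375, 1050]) cube([916, 275, 210]);


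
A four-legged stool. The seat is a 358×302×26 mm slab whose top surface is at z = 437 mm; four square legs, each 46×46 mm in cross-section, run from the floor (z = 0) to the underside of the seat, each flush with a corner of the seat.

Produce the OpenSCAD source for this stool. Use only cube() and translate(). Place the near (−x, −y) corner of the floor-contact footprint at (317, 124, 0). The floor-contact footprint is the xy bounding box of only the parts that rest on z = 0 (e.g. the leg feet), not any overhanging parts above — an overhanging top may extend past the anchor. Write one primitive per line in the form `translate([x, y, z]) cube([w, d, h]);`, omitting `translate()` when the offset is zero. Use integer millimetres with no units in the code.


// leg_h = 437 - 26 = 411
translate([317, 124, 411]) cube([358, 302, 26]);
translate([317, 124, 0]) cube([46, 46, 411]);
translate([629, 124, 0]) cube([46, 46, 411]);
translate([317, 380, 0]) cube([46, 46, 411]);
translate([629, 380, 0]) cube([46, 46, 411]);


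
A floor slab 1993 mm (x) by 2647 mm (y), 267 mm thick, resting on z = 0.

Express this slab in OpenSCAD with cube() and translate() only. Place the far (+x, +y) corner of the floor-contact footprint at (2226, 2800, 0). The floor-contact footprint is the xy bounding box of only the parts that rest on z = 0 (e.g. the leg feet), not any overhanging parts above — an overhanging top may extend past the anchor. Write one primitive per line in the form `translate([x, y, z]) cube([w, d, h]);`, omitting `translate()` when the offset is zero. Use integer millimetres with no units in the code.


translate([233, 153, 0]) cube([1993, 2647, 267]);


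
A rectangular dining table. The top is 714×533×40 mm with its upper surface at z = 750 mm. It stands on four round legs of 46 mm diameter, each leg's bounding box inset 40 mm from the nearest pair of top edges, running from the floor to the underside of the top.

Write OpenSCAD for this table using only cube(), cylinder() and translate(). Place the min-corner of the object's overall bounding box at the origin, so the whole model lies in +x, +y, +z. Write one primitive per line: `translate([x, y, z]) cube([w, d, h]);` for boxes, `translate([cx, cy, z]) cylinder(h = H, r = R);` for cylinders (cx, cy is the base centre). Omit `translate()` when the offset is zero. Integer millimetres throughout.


translate([0, 0, 710]) cube([714, 533, 40]);
translate([63, 63, 0]) cylinder(h = 710, r = 23);
translate([651, 63, 0]) cylinder(h = 710, r = 23);
translate([63, 470, 0]) cylinder(h = 710, r = 23);
translate([651, 470, 0]) cylinder(h = 710, r = 23);


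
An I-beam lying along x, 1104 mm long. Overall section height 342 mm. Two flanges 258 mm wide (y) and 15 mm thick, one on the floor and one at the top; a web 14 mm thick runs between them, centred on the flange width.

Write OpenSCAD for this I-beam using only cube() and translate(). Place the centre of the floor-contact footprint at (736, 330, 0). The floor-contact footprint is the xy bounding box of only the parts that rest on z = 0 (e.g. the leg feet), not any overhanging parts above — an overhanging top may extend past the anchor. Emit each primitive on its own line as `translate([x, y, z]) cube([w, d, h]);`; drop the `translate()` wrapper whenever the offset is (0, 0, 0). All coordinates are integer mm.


translate([184, 201, 0]) cube([1104, 258, 15]);
translate([184, 323, 15]) cube([1104, 14, 312]);
translate([184, 201, 327]) cube([1104, 258, 15]);


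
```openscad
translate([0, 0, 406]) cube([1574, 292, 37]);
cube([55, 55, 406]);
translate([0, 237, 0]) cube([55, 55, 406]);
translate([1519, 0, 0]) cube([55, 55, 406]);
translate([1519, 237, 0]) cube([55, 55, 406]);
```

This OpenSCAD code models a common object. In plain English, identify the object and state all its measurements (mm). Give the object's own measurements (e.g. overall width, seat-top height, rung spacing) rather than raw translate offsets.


A bench: a 1574×292 mm seat slab, 37 mm thick, top at z = 443 mm, on four 55×55 mm square legs flush with the seat corners and standing on z = 0.


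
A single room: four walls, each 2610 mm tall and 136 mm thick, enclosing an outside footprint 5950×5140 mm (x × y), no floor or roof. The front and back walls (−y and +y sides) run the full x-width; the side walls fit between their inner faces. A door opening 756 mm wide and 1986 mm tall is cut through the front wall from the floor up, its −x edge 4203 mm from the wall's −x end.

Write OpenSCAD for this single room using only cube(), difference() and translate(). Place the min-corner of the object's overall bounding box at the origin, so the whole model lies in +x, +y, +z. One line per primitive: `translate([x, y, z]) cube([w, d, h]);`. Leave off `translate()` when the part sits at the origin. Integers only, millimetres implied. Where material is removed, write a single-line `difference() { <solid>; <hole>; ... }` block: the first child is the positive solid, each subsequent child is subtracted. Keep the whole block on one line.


difference() { cube([5950, 136, 2610]); translate([4203, 0, 0]) cube([756, 136, 1986]); }
translate([0, 5004, 0]) cube([5950, 136, 2610]);
translate([0, 136, 0]) cube([136, 4868, 2610]);
translate([5814, 136, 0]) cube([136, 4868, 2610]);


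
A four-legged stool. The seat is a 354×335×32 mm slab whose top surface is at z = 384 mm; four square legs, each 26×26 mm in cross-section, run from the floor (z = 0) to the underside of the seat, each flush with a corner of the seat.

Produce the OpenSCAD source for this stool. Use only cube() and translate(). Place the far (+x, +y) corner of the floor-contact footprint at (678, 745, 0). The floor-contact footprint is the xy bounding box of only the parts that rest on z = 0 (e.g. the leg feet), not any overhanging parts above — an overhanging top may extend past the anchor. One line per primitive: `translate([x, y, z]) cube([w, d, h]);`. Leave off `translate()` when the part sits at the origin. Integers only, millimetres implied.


translate([324, 410, 352]) cube([354, 335, 32]);
translate([324, 410, 0]) cube([26, 26, 352]);
translate([652, 410, 0]) cube([26, 26, 352]);
translate([324, 719, 0]) cube([26, 26, 352]);
translate([652, 719, 0]) cube([26, 26, 352]);


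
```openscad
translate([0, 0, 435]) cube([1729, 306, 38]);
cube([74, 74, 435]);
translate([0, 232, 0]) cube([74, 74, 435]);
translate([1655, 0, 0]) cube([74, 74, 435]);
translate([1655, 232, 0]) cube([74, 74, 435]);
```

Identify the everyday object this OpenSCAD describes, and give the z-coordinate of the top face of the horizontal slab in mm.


A bench. The seat-top height is 473 mm.

A long slab on four corner posts — a bench. The slab sits at z = 435 with thickness 38, so the top is 435 + 38 = 473 mm.


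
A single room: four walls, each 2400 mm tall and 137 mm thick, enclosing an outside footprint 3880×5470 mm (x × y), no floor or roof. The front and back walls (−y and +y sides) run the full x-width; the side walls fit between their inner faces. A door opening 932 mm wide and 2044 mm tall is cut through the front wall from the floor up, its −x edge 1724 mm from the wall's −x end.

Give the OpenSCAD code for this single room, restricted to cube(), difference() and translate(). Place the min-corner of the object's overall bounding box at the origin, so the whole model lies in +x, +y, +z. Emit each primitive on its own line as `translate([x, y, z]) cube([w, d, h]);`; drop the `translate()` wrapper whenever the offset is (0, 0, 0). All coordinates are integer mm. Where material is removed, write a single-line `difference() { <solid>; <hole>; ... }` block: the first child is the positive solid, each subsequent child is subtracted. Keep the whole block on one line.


difference() { cube([3880, 137, 2400]); translate([1724, 0, 0]) cube([932, 137, 2044]); }
translate([0, 5333, 0]) cube([3880, 137, 2400]);
translate([0, 137, 0]) cube([137, 5196, 2400]);
translate([3743, 137, 0]) cube([137, 5196, 2400]);


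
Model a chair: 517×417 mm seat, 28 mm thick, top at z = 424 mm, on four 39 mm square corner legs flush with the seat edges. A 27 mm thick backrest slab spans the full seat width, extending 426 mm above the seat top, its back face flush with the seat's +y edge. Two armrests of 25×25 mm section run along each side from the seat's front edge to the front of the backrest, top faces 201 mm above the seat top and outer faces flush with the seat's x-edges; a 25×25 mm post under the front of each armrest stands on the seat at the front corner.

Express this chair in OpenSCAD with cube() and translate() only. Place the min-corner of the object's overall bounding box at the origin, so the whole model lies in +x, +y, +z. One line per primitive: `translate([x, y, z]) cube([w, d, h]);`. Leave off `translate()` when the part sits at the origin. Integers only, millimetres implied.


// leg_h = 424 - 28 = 396
// arm post h = 201 - 25 = 176
translate([0, 0, 396]) cube([517, 417, 28]);
cube([39, 39, 396]);
translate([478, 0, 0]) cube([39, 39, 396]);
translate([0, 378, 0]) cube([39, 39, 396]);
translate([478, 378, 0]) cube([39, 39, 396]);
translate([0, 390, 424]) cube([517, 27, 426]);
translate([0, 0, 600]) cube([25, 390, 25]);
translate([492, 0, 600]) cube([25, 390, 25]);
translate([0, 0, 424]) cube([25, 25, 176]);
translate([492, 0, 424]) cube([25, 25, 176]);


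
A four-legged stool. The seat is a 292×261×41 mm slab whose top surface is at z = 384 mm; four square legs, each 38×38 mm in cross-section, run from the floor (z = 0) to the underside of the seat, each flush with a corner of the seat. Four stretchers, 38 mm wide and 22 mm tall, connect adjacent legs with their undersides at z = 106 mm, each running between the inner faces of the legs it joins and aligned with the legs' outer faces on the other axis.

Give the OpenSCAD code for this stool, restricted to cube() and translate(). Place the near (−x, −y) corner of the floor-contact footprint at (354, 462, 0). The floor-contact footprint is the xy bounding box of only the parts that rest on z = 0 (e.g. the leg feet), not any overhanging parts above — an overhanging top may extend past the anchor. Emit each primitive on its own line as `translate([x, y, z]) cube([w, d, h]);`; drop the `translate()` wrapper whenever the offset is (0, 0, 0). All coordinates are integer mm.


translate([354, 462, 343]) cube([292, 261, 41]);
translate([354, 462, 0]) cube([38, 38, 343]);
translate([608, 462, 0]) cube([38, 38, 343]);
translate([354, 685, 0]) cube([38, 38, 343]);
translate([608, 685, 0]) cube([38, 38, 343]);
translate([392, 462, 106]) cube([216, 38, 22]);
translate([392, 685, 106]) cube([216, 38, 22]);
translate([354, 500, 106]) cube([38, 185, 22]);
translate([608, 500, 106]) cube([38, 185, 22]);


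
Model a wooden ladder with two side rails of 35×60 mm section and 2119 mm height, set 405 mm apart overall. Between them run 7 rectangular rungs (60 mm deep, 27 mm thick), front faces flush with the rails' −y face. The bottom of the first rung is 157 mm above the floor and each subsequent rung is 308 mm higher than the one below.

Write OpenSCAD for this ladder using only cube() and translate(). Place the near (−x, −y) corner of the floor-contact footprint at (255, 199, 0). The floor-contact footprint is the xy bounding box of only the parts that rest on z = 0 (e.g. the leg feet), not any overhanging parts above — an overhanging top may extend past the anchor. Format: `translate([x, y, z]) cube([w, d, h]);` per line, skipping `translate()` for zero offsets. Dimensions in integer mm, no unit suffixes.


translate([255, 199, 0]) cube([35, 60, 2119]);
translate([625, 199, 0]) cube([35, 60, 2119]);
translate([290, 199, 157]) cube([335, 60, 27]);
translate([290, 199, 465]) cube([335, 60, 27]);
translate([290, 199, 773]) cube([335, 60, 27]);
translate([290, 199, 1081]) cube([335, 60, 27]);
translate([290, 199, 1389]) cube([335, 60, 27]);
translate([290, 199, 1697]) cube([335, 60, 27]);
translate([290, 199, 2005]) cube([335, 60, 27]);


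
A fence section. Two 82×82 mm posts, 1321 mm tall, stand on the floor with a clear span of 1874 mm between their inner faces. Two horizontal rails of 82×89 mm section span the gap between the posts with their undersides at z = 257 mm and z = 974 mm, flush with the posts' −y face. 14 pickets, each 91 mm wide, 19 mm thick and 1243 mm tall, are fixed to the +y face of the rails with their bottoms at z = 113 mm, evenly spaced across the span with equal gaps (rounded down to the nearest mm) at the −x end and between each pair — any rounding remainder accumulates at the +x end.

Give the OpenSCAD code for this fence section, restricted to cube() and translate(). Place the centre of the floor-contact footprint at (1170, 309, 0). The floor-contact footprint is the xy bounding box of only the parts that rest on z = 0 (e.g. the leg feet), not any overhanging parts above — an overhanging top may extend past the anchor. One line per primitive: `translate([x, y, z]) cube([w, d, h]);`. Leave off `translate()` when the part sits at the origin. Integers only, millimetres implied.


translate([151, 268, 0]) cube([82, 82, 1321]);
translate([2107, 268, 0]) cube([82, 82, 1321]);
translate([233, 268, 257]) cube([1874, 82, 89]);
translate([233, 268, 974]) cube([1874, 82, 89]);
translate([273, 350, 113]) cube([91, 19, 1243]);
translate([404, 350, 113]) cube([91, 19, 1243]);
translate([535, 350, 113]) cube([91, 19, 1243]);
translate([666, 350, 113]) cube([91, 19, 1243]);
translate([797, 350, 113]) cube([91, 19, 1243]);
translate([928, 350, 113]) cube([91, 19, 1243]);
translate([1059, 350, 113]) cube([91, 19, 1243]);
translate([1190, 350, 113]) cube([91, 19, 1243]);
translate([1321, 350, 113]) cube([91, 19, 1243]);
translate([1452, 350, 113]) cube([91, 19, 1243]);
translate([1583, 350, 113]) cube([91, 19, 1243]);
translate([1714, 350, 113]) cube([91, 19, 1243]);
translate([1845, 350, 113]) cube([91, 19, 1243]);
translate([1976, 350, 113]) cube([91, 19, 1243]);


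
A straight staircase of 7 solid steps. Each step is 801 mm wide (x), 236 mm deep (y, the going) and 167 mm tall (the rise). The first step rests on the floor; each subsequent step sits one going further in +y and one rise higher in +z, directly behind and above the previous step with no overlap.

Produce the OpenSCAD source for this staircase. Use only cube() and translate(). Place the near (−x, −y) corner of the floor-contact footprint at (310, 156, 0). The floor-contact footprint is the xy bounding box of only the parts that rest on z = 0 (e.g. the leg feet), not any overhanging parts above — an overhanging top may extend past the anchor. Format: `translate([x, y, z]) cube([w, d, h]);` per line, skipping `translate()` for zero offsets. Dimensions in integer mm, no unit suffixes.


translate([310, 156, 0]) cube([801, 236, 167]);
translate([310, 392, 167]) cube([801, 236, 167]);
translate([310, 628, 334]) cube([801, 236, 167]);
translate([310, 864, 501]) cube([801, 236, 167]);
translate([310, 1100, 668]) cube([801, 236, 167]);
translate([310, 1336, 835]) cube([801, 236, 167]);
translate([310, 1572, 1002]) cube([801, 236, 167]);


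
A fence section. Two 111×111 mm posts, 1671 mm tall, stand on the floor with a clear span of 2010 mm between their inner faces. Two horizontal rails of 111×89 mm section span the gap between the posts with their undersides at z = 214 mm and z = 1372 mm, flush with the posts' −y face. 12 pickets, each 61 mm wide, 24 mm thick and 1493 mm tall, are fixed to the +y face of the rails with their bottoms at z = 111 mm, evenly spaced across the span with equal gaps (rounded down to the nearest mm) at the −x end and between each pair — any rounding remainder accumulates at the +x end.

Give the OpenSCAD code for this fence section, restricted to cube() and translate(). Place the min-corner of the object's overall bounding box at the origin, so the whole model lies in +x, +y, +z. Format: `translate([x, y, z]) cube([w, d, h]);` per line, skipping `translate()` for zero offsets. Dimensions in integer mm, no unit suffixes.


cube([111, 111, 1671]);
translate([2121, 0, 0]) cube([111, 111, 1671]);
translate([111, 0, 214]) cube([2010, 111, 89]);
translate([111, 0, 1372]) cube([2010, 111, 89]);
translate([209, 111, 111]) cube([61, 24, 1493]);
translate([368, 111, 111]) cube([61, 24, 1493]);
translate([527, 111, 111]) cube([61, 24, 1493]);
translate([686, 111, 111]) cube([61, 24, 1493]);
translate([845, 111, 111]) cube([61, 24, 1493]);
translate([1004, 111, 111]) cube([61, 24, 1493]);
translate([1163, 111, 111]) cube([61, 24, 1493]);
translate([1322, 111, 111]) cube([61, 24, 1493]);
translate([1481, 111, 111]) cube([61, 24, 1493]);
translate([1640, 111, 111]) cube([61, 24, 1493]);
translate([1799, 111, 111]) cube([61, 24, 1493]);
translate([1958, 111, 111]) cube([61, 24, 1493]);
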